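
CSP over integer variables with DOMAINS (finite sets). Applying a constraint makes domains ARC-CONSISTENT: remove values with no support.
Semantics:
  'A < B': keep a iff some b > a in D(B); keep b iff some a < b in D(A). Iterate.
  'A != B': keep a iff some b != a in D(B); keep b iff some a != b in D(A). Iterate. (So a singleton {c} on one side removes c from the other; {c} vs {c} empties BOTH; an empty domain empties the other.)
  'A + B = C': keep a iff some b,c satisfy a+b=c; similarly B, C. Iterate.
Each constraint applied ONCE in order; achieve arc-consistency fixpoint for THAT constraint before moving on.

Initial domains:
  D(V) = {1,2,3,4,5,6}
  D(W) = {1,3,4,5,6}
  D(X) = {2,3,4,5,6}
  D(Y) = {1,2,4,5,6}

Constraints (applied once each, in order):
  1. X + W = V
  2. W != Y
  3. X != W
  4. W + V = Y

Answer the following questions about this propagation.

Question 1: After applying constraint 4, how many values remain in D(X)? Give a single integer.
Constraint 1 (X + W = V) on D(X)={2,3,4,5,6} D(W)={1,3,4,5,6} D(V)={1,2,3,4,5,6}: X {2,3,4,5,6}->{2,3,4,5}; W {1,3,4,5,6}->{1,3,4}; V {1,2,3,4,5,6}->{3,4,5,6}
Constraint 2 (W != Y) on D(W)={1,3,4} D(Y)={1,2,4,5,6}: no change
Constraint 3 (X != W) on D(X)={2,3,4,5} D(W)={1,3,4}: no change
Constraint 4 (W + V = Y) on D(W)={1,3,4} D(V)={3,4,5,6} D(Y)={1,2,4,5,6}: W {1,3,4}->{1,3}; V {3,4,5,6}->{3,4,5}; Y {1,2,4,5,6}->{4,5,6}
So after constraint 4: D(X)={2,3,4,5}, size = 4

Answer: 4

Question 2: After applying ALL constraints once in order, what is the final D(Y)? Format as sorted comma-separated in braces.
Constraint 1 (X + W = V) on D(X)={2,3,4,5,6} D(W)={1,3,4,5,6} D(V)={1,2,3,4,5,6}: X {2,3,4,5,6}->{2,3,4,5}; W {1,3,4,5,6}->{1,3,4}; V {1,2,3,4,5,6}->{3,4,5,6}
Constraint 2 (W != Y) on D(W)={1,3,4} D(Y)={1,2,4,5,6}: no change
Constraint 3 (X != W) on D(X)={2,3,4,5} D(W)={1,3,4}: no change
Constraint 4 (W + V = Y) on D(W)={1,3,4} D(V)={3,4,5,6} D(Y)={1,2,4,5,6}: W {1,3,4}->{1,3}; V {3,4,5,6}->{3,4,5}; Y {1,2,4,5,6}->{4,5,6}
So after all 4 constraints: D(Y) = {4,5,6}

Answer: {4,5,6}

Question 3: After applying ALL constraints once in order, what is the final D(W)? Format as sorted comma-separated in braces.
Answer: {1,3}

Derivation:
Constraint 1 (X + W = V) on D(X)={2,3,4,5,6} D(W)={1,3,4,5,6} D(V)={1,2,3,4,5,6}: X {2,3,4,5,6}->{2,3,4,5}; W {1,3,4,5,6}->{1,3,4}; V {1,2,3,4,5,6}->{3,4,5,6}
Constraint 2 (W != Y) on D(W)={1,3,4} D(Y)={1,2,4,5,6}: no change
Constraint 3 (X != W) on D(X)={2,3,4,5} D(W)={1,3,4}: no change
Constraint 4 (W + V = Y) on D(W)={1,3,4} D(V)={3,4,5,6} D(Y)={1,2,4,5,6}: W {1,3,4}->{1,3}; V {3,4,5,6}->{3,4,5}; Y {1,2,4,5,6}->{4,5,6}
So after all 4 constraints: D(W) = {1,3}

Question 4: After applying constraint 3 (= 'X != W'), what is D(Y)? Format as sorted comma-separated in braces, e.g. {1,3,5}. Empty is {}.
Constraint 1 (X + W = V) on D(X)={2,3,4,5,6} D(W)={1,3,4,5,6} D(V)={1,2,3,4,5,6}: X {2,3,4,5,6}->{2,3,4,5}; W {1,3,4,5,6}->{1,3,4}; V {1,2,3,4,5,6}->{3,4,5,6}
Constraint 2 (W != Y) on D(W)={1,3,4} D(Y)={1,2,4,5,6}: no change
Constraint 3 (X != W) on D(X)={2,3,4,5} D(W)={1,3,4}: no change
So after constraint 3: D(Y) = {1,2,4,5,6}

Answer: {1,2,4,5,6}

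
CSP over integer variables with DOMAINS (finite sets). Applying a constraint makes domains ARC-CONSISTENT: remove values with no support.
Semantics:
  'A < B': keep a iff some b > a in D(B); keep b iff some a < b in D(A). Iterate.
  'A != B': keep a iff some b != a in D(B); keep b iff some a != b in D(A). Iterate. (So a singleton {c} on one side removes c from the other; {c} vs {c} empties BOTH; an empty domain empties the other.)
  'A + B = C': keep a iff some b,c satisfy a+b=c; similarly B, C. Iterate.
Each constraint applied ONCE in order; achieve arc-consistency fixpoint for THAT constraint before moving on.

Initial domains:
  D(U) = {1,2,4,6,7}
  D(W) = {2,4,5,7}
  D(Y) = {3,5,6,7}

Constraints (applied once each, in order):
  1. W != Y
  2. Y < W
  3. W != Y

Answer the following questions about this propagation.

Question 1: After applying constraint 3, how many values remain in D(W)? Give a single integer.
Answer: 3

Derivation:
Constraint 1 (W != Y) on D(W)={2,4,5,7} D(Y)={3,5,6,7}: no change
Constraint 2 (Y < W) on D(Y)={3,5,6,7} D(W)={2,4,5,7}: Y {3,5,6,7}->{3,5,6}; W {2,4,5,7}->{4,5,7}
Constraint 3 (W != Y) on D(W)={4,5,7} D(Y)={3,5,6}: no change
So after constraint 3: D(W)={4,5,7}, size = 3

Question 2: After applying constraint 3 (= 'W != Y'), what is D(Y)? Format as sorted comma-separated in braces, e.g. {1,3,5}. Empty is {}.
Constraint 1 (W != Y) on D(W)={2,4,5,7} D(Y)={3,5,6,7}: no change
Constraint 2 (Y < W) on D(Y)={3,5,6,7} D(W)={2,4,5,7}: Y {3,5,6,7}->{3,5,6}; W {2,4,5,7}->{4,5,7}
Constraint 3 (W != Y) on D(W)={4,5,7} D(Y)={3,5,6}: no change
So after constraint 3: D(Y) = {3,5,6}

Answer: {3,5,6}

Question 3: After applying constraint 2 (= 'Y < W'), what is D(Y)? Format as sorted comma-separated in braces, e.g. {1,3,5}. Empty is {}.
Constraint 1 (W != Y) on D(W)={2,4,5,7} D(Y)={3,5,6,7}: no change
Constraint 2 (Y < W) on D(Y)={3,5,6,7} D(W)={2,4,5,7}: Y {3,5,6,7}->{3,5,6}; W {2,4,5,7}->{4,5,7}
So after constraint 2: D(Y) = {3,5,6}

Answer: {3,5,6}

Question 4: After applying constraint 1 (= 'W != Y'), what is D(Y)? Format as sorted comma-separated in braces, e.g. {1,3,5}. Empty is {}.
Constraint 1 (W != Y) on D(W)={2,4,5,7} D(Y)={3,5,6,7}: no change
So after constraint 1: D(Y) = {3,5,6,7}

Answer: {3,5,6,7}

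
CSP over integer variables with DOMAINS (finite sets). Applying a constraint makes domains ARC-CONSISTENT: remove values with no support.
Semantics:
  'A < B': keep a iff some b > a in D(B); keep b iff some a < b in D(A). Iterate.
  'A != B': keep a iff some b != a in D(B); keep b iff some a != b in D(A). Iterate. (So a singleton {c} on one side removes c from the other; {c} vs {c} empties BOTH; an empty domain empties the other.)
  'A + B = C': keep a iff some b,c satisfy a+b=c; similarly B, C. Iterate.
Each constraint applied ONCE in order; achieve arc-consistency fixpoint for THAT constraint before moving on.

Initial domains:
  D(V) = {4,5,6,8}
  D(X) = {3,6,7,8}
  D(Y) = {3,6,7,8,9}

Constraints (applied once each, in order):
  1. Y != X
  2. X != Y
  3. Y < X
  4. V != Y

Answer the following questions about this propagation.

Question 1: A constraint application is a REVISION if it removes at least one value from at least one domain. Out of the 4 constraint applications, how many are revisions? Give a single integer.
Constraint 1 (Y != X) on D(Y)={3,6,7,8,9} D(X)={3,6,7,8}: no change => not a revision
Constraint 2 (X != Y) on D(X)={3,6,7,8} D(Y)={3,6,7,8,9}: no change => not a revision
Constraint 3 (Y < X) on D(Y)={3,6,7,8,9} D(X)={3,6,7,8}: Y {3,6,7,8,9}->{3,6,7}; X {3,6,7,8}->{6,7,8} => REVISION
Constraint 4 (V != Y) on D(V)={4,5,6,8} D(Y)={3,6,7}: no change => not a revision
Total revisions = 1

Answer: 1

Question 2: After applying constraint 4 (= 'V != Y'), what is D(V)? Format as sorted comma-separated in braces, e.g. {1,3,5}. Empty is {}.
Constraint 1 (Y != X) on D(Y)={3,6,7,8,9} D(X)={3,6,7,8}: no change
Constraint 2 (X != Y) on D(X)={3,6,7,8} D(Y)={3,6,7,8,9}: no change
Constraint 3 (Y < X) on D(Y)={3,6,7,8,9} D(X)={3,6,7,8}: Y {3,6,7,8,9}->{3,6,7}; X {3,6,7,8}->{6,7,8}
Constraint 4 (V != Y) on D(V)={4,5,6,8} D(Y)={3,6,7}: no change
So after constraint 4: D(V) = {4,5,6,8}

Answer: {4,5,6,8}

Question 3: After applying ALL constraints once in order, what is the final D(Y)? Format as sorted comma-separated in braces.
Constraint 1 (Y != X) on D(Y)={3,6,7,8,9} D(X)={3,6,7,8}: no change
Constraint 2 (X != Y) on D(X)={3,6,7,8} D(Y)={3,6,7,8,9}: no change
Constraint 3 (Y < X) on D(Y)={3,6,7,8,9} D(X)={3,6,7,8}: Y {3,6,7,8,9}->{3,6,7}; X {3,6,7,8}->{6,7,8}
Constraint 4 (V != Y) on D(V)={4,5,6,8} D(Y)={3,6,7}: no change
So after all 4 constraints: D(Y) = {3,6,7}

Answer: {3,6,7}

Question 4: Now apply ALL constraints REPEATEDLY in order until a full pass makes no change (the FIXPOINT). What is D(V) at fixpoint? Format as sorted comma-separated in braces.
pass 0 (initial): D(V)={4,5,6,8}
pass 1: X {3,6,7,8}->{6,7,8}; Y {3,6,7,8,9}->{3,6,7}
pass 2: no change
Fixpoint after 2 passes: D(V) = {4,5,6,8}

Answer: {4,5,6,8}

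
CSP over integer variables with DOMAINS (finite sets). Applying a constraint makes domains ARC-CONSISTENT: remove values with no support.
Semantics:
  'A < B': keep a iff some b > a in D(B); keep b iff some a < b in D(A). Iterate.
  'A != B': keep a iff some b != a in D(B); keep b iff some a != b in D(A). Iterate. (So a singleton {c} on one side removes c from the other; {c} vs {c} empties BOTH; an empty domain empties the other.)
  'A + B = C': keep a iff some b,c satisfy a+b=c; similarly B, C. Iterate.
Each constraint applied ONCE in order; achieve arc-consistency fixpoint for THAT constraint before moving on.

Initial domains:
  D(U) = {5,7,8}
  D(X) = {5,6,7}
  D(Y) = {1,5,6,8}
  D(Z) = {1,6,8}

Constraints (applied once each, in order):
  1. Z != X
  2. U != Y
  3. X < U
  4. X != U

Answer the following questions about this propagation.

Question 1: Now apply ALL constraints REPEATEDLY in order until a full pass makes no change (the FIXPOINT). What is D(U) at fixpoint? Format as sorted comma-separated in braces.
pass 0 (initial): D(U)={5,7,8}
pass 1: U {5,7,8}->{7,8}
pass 2: no change
Fixpoint after 2 passes: D(U) = {7,8}

Answer: {7,8}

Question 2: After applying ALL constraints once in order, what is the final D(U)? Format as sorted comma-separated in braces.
Answer: {7,8}

Derivation:
Constraint 1 (Z != X) on D(Z)={1,6,8} D(X)={5,6,7}: no change
Constraint 2 (U != Y) on D(U)={5,7,8} D(Y)={1,5,6,8}: no change
Constraint 3 (X < U) on D(X)={5,6,7} D(U)={5,7,8}: U {5,7,8}->{7,8}
Constraint 4 (X != U) on D(X)={5,6,7} D(U)={7,8}: no change
So after all 4 constraints: D(U) = {7,8}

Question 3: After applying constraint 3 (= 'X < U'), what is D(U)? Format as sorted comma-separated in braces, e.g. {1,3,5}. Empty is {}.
Constraint 1 (Z != X) on D(Z)={1,6,8} D(X)={5,6,7}: no change
Constraint 2 (U != Y) on D(U)={5,7,8} D(Y)={1,5,6,8}: no change
Constraint 3 (X < U) on D(X)={5,6,7} D(U)={5,7,8}: U {5,7,8}->{7,8}
So after constraint 3: D(U) = {7,8}

Answer: {7,8}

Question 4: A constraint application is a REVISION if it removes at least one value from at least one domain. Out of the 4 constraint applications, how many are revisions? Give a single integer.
Constraint 1 (Z != X) on D(Z)={1,6,8} D(X)={5,6,7}: no change => not a revision
Constraint 2 (U != Y) on D(U)={5,7,8} D(Y)={1,5,6,8}: no change => not a revision
Constraint 3 (X < U) on D(X)={5,6,7} D(U)={5,7,8}: U {5,7,8}->{7,8} => REVISION
Constraint 4 (X != U) on D(X)={5,6,7} D(U)={7,8}: no change => not a revision
Total revisions = 1

Answer: 1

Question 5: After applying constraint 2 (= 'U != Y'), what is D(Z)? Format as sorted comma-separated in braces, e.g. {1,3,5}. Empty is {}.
Answer: {1,6,8}

Derivation:
Constraint 1 (Z != X) on D(Z)={1,6,8} D(X)={5,6,7}: no change
Constraint 2 (U != Y) on D(U)={5,7,8} D(Y)={1,5,6,8}: no change
So after constraint 2: D(Z) = {1,6,8}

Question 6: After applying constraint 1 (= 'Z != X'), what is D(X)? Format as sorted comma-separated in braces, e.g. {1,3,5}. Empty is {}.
Constraint 1 (Z != X) on D(Z)={1,6,8} D(X)={5,6,7}: no change
So after constraint 1: D(X) = {5,6,7}

Answer: {5,6,7}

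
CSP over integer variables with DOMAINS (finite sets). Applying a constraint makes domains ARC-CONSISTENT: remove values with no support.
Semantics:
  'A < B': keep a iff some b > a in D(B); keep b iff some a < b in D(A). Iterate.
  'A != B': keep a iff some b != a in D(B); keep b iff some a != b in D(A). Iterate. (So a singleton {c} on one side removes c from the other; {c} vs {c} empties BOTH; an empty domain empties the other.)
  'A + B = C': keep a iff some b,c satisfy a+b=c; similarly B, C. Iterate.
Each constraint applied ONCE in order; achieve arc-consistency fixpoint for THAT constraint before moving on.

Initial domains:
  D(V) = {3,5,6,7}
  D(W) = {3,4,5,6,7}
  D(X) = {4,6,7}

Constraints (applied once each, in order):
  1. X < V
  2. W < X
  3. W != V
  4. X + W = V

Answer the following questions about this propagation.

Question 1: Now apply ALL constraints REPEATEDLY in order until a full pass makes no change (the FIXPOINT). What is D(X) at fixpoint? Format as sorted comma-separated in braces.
Answer: {4}

Derivation:
pass 0 (initial): D(X)={4,6,7}
pass 1: V {3,5,6,7}->{7}; W {3,4,5,6,7}->{3}; X {4,6,7}->{4}
pass 2: no change
Fixpoint after 2 passes: D(X) = {4}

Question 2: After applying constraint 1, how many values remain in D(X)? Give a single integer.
Constraint 1 (X < V) on D(X)={4,6,7} D(V)={3,5,6,7}: X {4,6,7}->{4,6}; V {3,5,6,7}->{5,6,7}
So after constraint 1: D(X)={4,6}, size = 2

Answer: 2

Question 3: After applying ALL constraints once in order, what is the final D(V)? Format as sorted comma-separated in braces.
Answer: {7}

Derivation:
Constraint 1 (X < V) on D(X)={4,6,7} D(V)={3,5,6,7}: X {4,6,7}->{4,6}; V {3,5,6,7}->{5,6,7}
Constraint 2 (W < X) on D(W)={3,4,5,6,7} D(X)={4,6}: W {3,4,5,6,7}->{3,4,5}
Constraint 3 (W != V) on D(W)={3,4,5} D(V)={5,6,7}: no change
Constraint 4 (X + W = V) on D(X)={4,6} D(W)={3,4,5} D(V)={5,6,7}: X {4,6}->{4}; W {3,4,5}->{3}; V {5,6,7}->{7}
So after all 4 constraints: D(V) = {7}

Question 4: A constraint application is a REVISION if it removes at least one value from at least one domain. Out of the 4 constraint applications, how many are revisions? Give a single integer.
Constraint 1 (X < V) on D(X)={4,6,7} D(V)={3,5,6,7}: X {4,6,7}->{4,6}; V {3,5,6,7}->{5,6,7} => REVISION
Constraint 2 (W < X) on D(W)={3,4,5,6,7} D(X)={4,6}: W {3,4,5,6,7}->{3,4,5} => REVISION
Constraint 3 (W != V) on D(W)={3,4,5} D(V)={5,6,7}: no change => not a revision
Constraint 4 (X + W = V) on D(X)={4,6} D(W)={3,4,5} D(V)={5,6,7}: X {4,6}->{4}; W {3,4,5}->{3}; V {5,6,7}->{7} => REVISION
Total revisions = 3

Answer: 3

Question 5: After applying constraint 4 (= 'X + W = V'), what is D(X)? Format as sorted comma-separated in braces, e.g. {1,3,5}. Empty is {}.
Answer: {4}

Derivation:
Constraint 1 (X < V) on D(X)={4,6,7} D(V)={3,5,6,7}: X {4,6,7}->{4,6}; V {3,5,6,7}->{5,6,7}
Constraint 2 (W < X) on D(W)={3,4,5,6,7} D(X)={4,6}: W {3,4,5,6,7}->{3,4,5}
Constraint 3 (W != V) on D(W)={3,4,5} D(V)={5,6,7}: no change
Constraint 4 (X + W = V) on D(X)={4,6} D(W)={3,4,5} D(V)={5,6,7}: X {4,6}->{4}; W {3,4,5}->{3}; V {5,6,7}->{7}
So after constraint 4: D(X) = {4}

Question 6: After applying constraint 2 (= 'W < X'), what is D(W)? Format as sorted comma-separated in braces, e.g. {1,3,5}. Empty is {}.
Answer: {3,4,5}

Derivation:
Constraint 1 (X < V) on D(X)={4,6,7} D(V)={3,5,6,7}: X {4,6,7}->{4,6}; V {3,5,6,7}->{5,6,7}
Constraint 2 (W < X) on D(W)={3,4,5,6,7} D(X)={4,6}: W {3,4,5,6,7}->{3,4,5}
So after constraint 2: D(W) = {3,4,5}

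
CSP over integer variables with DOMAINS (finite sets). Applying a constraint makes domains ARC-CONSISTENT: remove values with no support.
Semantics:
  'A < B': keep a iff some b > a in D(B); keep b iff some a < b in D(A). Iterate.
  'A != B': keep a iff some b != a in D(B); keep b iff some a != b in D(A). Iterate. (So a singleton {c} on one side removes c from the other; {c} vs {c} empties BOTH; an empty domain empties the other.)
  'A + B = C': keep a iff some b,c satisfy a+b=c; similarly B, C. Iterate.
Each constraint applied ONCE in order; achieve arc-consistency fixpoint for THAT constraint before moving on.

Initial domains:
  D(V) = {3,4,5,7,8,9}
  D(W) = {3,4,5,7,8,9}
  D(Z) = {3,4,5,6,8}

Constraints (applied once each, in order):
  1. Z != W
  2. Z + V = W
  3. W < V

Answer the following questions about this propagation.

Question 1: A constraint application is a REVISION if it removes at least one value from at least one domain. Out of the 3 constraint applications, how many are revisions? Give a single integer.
Answer: 2

Derivation:
Constraint 1 (Z != W) on D(Z)={3,4,5,6,8} D(W)={3,4,5,7,8,9}: no change => not a revision
Constraint 2 (Z + V = W) on D(Z)={3,4,5,6,8} D(V)={3,4,5,7,8,9} D(W)={3,4,5,7,8,9}: Z {3,4,5,6,8}->{3,4,5,6}; V {3,4,5,7,8,9}->{3,4,5}; W {3,4,5,7,8,9}->{7,8,9} => REVISION
Constraint 3 (W < V) on D(W)={7,8,9} D(V)={3,4,5}: W {7,8,9}->{}; V {3,4,5}->{} => REVISION
Total revisions = 2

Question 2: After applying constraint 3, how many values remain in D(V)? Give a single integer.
Answer: 0

Derivation:
Constraint 1 (Z != W) on D(Z)={3,4,5,6,8} D(W)={3,4,5,7,8,9}: no change
Constraint 2 (Z + V = W) on D(Z)={3,4,5,6,8} D(V)={3,4,5,7,8,9} D(W)={3,4,5,7,8,9}: Z {3,4,5,6,8}->{3,4,5,6}; V {3,4,5,7,8,9}->{3,4,5}; W {3,4,5,7,8,9}->{7,8,9}
Constraint 3 (W < V) on D(W)={7,8,9} D(V)={3,4,5}: W {7,8,9}->{}; V {3,4,5}->{}
So after constraint 3: D(V)={}, size = 0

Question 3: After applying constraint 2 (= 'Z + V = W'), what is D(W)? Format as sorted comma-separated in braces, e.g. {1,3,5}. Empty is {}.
Answer: {7,8,9}

Derivation:
Constraint 1 (Z != W) on D(Z)={3,4,5,6,8} D(W)={3,4,5,7,8,9}: no change
Constraint 2 (Z + V = W) on D(Z)={3,4,5,6,8} D(V)={3,4,5,7,8,9} D(W)={3,4,5,7,8,9}: Z {3,4,5,6,8}->{3,4,5,6}; V {3,4,5,7,8,9}->{3,4,5}; W {3,4,5,7,8,9}->{7,8,9}
So after constraint 2: D(W) = {7,8,9}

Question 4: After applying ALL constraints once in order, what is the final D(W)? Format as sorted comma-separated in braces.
Constraint 1 (Z != W) on D(Z)={3,4,5,6,8} D(W)={3,4,5,7,8,9}: no change
Constraint 2 (Z + V = W) on D(Z)={3,4,5,6,8} D(V)={3,4,5,7,8,9} D(W)={3,4,5,7,8,9}: Z {3,4,5,6,8}->{3,4,5,6}; V {3,4,5,7,8,9}->{3,4,5}; W {3,4,5,7,8,9}->{7,8,9}
Constraint 3 (W < V) on D(W)={7,8,9} D(V)={3,4,5}: W {7,8,9}->{}; V {3,4,5}->{}
So after all 3 constraints: D(W) = {}

Answer: {}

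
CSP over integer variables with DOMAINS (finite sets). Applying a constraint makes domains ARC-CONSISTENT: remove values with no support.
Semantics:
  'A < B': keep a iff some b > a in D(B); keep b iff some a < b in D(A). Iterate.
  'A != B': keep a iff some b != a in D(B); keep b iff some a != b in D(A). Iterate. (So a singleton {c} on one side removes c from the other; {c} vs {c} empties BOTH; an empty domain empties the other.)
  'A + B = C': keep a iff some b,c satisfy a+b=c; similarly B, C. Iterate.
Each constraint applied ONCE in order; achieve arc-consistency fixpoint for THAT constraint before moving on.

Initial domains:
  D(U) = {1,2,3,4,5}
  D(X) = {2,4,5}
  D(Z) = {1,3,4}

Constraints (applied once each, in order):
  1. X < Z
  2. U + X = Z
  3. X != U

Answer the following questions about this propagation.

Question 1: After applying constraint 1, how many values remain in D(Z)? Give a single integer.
Answer: 2

Derivation:
Constraint 1 (X < Z) on D(X)={2,4,5} D(Z)={1,3,4}: X {2,4,5}->{2}; Z {1,3,4}->{3,4}
So after constraint 1: D(Z)={3,4}, size = 2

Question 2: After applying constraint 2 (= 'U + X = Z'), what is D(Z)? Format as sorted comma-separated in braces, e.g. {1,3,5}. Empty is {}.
Answer: {3,4}

Derivation:
Constraint 1 (X < Z) on D(X)={2,4,5} D(Z)={1,3,4}: X {2,4,5}->{2}; Z {1,3,4}->{3,4}
Constraint 2 (U + X = Z) on D(U)={1,2,3,4,5} D(X)={2} D(Z)={3,4}: U {1,2,3,4,5}->{1,2}
So after constraint 2: D(Z) = {3,4}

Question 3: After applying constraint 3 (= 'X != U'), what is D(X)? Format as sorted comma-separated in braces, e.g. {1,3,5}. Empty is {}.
Answer: {2}

Derivation:
Constraint 1 (X < Z) on D(X)={2,4,5} D(Z)={1,3,4}: X {2,4,5}->{2}; Z {1,3,4}->{3,4}
Constraint 2 (U + X = Z) on D(U)={1,2,3,4,5} D(X)={2} D(Z)={3,4}: U {1,2,3,4,5}->{1,2}
Constraint 3 (X != U) on D(X)={2} D(U)={1,2}: U {1,2}->{1}
So after constraint 3: D(X) = {2}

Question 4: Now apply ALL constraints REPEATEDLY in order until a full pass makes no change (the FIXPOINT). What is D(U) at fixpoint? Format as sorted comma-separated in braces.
pass 0 (initial): D(U)={1,2,3,4,5}
pass 1: U {1,2,3,4,5}->{1}; X {2,4,5}->{2}; Z {1,3,4}->{3,4}
pass 2: Z {3,4}->{3}
pass 3: no change
Fixpoint after 3 passes: D(U) = {1}

Answer: {1}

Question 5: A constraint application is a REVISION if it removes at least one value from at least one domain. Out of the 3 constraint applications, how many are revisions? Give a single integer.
Answer: 3

Derivation:
Constraint 1 (X < Z) on D(X)={2,4,5} D(Z)={1,3,4}: X {2,4,5}->{2}; Z {1,3,4}->{3,4} => REVISION
Constraint 2 (U + X = Z) on D(U)={1,2,3,4,5} D(X)={2} D(Z)={3,4}: U {1,2,3,4,5}->{1,2} => REVISION
Constraint 3 (X != U) on D(X)={2} D(U)={1,2}: U {1,2}->{1} => REVISION
Total revisions = 3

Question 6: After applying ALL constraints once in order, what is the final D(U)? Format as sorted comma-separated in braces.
Answer: {1}

Derivation:
Constraint 1 (X < Z) on D(X)={2,4,5} D(Z)={1,3,4}: X {2,4,5}->{2}; Z {1,3,4}->{3,4}
Constraint 2 (U + X = Z) on D(U)={1,2,3,4,5} D(X)={2} D(Z)={3,4}: U {1,2,3,4,5}->{1,2}
Constraint 3 (X != U) on D(X)={2} D(U)={1,2}: U {1,2}->{1}
So after all 3 constraints: D(U) = {1}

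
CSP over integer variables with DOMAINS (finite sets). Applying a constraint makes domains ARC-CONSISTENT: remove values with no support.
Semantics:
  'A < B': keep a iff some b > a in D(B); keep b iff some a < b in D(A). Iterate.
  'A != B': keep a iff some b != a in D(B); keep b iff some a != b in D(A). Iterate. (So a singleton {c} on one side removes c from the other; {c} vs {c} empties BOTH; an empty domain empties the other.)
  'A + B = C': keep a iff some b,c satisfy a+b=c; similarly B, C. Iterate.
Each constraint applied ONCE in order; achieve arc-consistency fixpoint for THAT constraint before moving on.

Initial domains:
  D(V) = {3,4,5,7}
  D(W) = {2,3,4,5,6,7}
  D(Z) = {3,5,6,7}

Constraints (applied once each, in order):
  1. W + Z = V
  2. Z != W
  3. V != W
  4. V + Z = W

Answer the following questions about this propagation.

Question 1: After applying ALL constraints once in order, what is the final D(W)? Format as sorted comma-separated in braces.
Constraint 1 (W + Z = V) on D(W)={2,3,4,5,6,7} D(Z)={3,5,6,7} D(V)={3,4,5,7}: W {2,3,4,5,6,7}->{2,4}; Z {3,5,6,7}->{3,5}; V {3,4,5,7}->{5,7}
Constraint 2 (Z != W) on D(Z)={3,5} D(W)={2,4}: no change
Constraint 3 (V != W) on D(V)={5,7} D(W)={2,4}: no change
Constraint 4 (V + Z = W) on D(V)={5,7} D(Z)={3,5} D(W)={2,4}: V {5,7}->{}; Z {3,5}->{}; W {2,4}->{}
So after all 4 constraints: D(W) = {}

Answer: {}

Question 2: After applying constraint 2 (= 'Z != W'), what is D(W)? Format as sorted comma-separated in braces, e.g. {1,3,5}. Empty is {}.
Answer: {2,4}

Derivation:
Constraint 1 (W + Z = V) on D(W)={2,3,4,5,6,7} D(Z)={3,5,6,7} D(V)={3,4,5,7}: W {2,3,4,5,6,7}->{2,4}; Z {3,5,6,7}->{3,5}; V {3,4,5,7}->{5,7}
Constraint 2 (Z != W) on D(Z)={3,5} D(W)={2,4}: no change
So after constraint 2: D(W) = {2,4}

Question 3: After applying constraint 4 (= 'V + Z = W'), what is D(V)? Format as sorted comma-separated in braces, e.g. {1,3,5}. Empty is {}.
Constraint 1 (W + Z = V) on D(W)={2,3,4,5,6,7} D(Z)={3,5,6,7} D(V)={3,4,5,7}: W {2,3,4,5,6,7}->{2,4}; Z {3,5,6,7}->{3,5}; V {3,4,5,7}->{5,7}
Constraint 2 (Z != W) on D(Z)={3,5} D(W)={2,4}: no change
Constraint 3 (V != W) on D(V)={5,7} D(W)={2,4}: no change
Constraint 4 (V + Z = W) on D(V)={5,7} D(Z)={3,5} D(W)={2,4}: V {5,7}->{}; Z {3,5}->{}; W {2,4}->{}
So after constraint 4: D(V) = {}

Answer: {}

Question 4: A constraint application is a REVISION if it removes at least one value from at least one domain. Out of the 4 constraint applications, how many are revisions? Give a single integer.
Answer: 2

Derivation:
Constraint 1 (W + Z = V) on D(W)={2,3,4,5,6,7} D(Z)={3,5,6,7} D(V)={3,4,5,7}: W {2,3,4,5,6,7}->{2,4}; Z {3,5,6,7}->{3,5}; V {3,4,5,7}->{5,7} => REVISION
Constraint 2 (Z != W) on D(Z)={3,5} D(W)={2,4}: no change => not a revision
Constraint 3 (V != W) on D(V)={5,7} D(W)={2,4}: no change => not a revision
Constraint 4 (V + Z = W) on D(V)={5,7} D(Z)={3,5} D(W)={2,4}: V {5,7}->{}; Z {3,5}->{}; W {2,4}->{} => REVISION
Total revisions = 2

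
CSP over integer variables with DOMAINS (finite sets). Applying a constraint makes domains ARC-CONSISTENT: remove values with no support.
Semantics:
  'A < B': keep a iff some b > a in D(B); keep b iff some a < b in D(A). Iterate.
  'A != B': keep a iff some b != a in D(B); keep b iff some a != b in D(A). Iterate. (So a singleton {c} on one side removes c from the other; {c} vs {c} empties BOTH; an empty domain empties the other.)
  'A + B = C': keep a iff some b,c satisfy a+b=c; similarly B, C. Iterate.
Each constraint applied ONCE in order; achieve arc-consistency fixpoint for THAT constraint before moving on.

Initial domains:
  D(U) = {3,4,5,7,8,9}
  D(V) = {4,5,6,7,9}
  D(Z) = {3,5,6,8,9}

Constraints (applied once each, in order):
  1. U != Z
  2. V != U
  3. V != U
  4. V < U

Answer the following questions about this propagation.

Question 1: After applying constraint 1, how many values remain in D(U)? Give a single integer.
Constraint 1 (U != Z) on D(U)={3,4,5,7,8,9} D(Z)={3,5,6,8,9}: no change
So after constraint 1: D(U)={3,4,5,7,8,9}, size = 6

Answer: 6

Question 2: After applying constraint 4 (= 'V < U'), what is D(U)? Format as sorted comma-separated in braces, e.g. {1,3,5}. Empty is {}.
Answer: {5,7,8,9}

Derivation:
Constraint 1 (U != Z) on D(U)={3,4,5,7,8,9} D(Z)={3,5,6,8,9}: no change
Constraint 2 (V != U) on D(V)={4,5,6,7,9} D(U)={3,4,5,7,8,9}: no change
Constraint 3 (V != U) on D(V)={4,5,6,7,9} D(U)={3,4,5,7,8,9}: no change
Constraint 4 (V < U) on D(V)={4,5,6,7,9} D(U)={3,4,5,7,8,9}: V {4,5,6,7,9}->{4,5,6,7}; U {3,4,5,7,8,9}->{5,7,8,9}
So after constraint 4: D(U) = {5,7,8,9}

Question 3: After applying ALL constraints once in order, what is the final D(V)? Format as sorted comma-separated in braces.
Constraint 1 (U != Z) on D(U)={3,4,5,7,8,9} D(Z)={3,5,6,8,9}: no change
Constraint 2 (V != U) on D(V)={4,5,6,7,9} D(U)={3,4,5,7,8,9}: no change
Constraint 3 (V != U) on D(V)={4,5,6,7,9} D(U)={3,4,5,7,8,9}: no change
Constraint 4 (V < U) on D(V)={4,5,6,7,9} D(U)={3,4,5,7,8,9}: V {4,5,6,7,9}->{4,5,6,7}; U {3,4,5,7,8,9}->{5,7,8,9}
So after all 4 constraints: D(V) = {4,5,6,7}

Answer: {4,5,6,7}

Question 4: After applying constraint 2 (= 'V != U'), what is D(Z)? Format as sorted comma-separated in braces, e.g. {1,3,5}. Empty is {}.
Constraint 1 (U != Z) on D(U)={3,4,5,7,8,9} D(Z)={3,5,6,8,9}: no change
Constraint 2 (V != U) on D(V)={4,5,6,7,9} D(U)={3,4,5,7,8,9}: no change
So after constraint 2: D(Z) = {3,5,6,8,9}

Answer: {3,5,6,8,9}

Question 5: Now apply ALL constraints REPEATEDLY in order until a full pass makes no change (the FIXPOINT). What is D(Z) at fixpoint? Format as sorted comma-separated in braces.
pass 0 (initial): D(Z)={3,5,6,8,9}
pass 1: U {3,4,5,7,8,9}->{5,7,8,9}; V {4,5,6,7,9}->{4,5,6,7}
pass 2: no change
Fixpoint after 2 passes: D(Z) = {3,5,6,8,9}

Answer: {3,5,6,8,9}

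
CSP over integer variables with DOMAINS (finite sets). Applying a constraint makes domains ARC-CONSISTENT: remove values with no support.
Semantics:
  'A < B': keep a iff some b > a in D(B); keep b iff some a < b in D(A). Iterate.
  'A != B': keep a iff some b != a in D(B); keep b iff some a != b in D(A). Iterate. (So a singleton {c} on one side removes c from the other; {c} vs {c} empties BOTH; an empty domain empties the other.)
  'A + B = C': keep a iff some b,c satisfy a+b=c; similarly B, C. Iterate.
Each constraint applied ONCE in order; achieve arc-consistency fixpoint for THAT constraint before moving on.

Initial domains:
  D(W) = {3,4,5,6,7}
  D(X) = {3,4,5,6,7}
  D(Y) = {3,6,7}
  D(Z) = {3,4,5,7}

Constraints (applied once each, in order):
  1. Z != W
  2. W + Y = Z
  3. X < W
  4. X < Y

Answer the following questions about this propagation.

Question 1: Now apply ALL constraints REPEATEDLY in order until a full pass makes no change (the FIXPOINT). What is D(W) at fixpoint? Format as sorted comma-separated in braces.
pass 0 (initial): D(W)={3,4,5,6,7}
pass 1: W {3,4,5,6,7}->{4}; X {3,4,5,6,7}->{}; Y {3,6,7}->{}; Z {3,4,5,7}->{7}
pass 2: W {4}->{}; Z {7}->{}
pass 3: no change
Fixpoint after 3 passes: D(W) = {}

Answer: {}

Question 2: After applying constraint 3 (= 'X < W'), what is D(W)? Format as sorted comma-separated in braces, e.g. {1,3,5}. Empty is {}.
Constraint 1 (Z != W) on D(Z)={3,4,5,7} D(W)={3,4,5,6,7}: no change
Constraint 2 (W + Y = Z) on D(W)={3,4,5,6,7} D(Y)={3,6,7} D(Z)={3,4,5,7}: W {3,4,5,6,7}->{4}; Y {3,6,7}->{3}; Z {3,4,5,7}->{7}
Constraint 3 (X < W) on D(X)={3,4,5,6,7} D(W)={4}: X {3,4,5,6,7}->{3}
So after constraint 3: D(W) = {4}

Answer: {4}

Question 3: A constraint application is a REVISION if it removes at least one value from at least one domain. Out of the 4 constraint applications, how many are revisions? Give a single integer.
Constraint 1 (Z != W) on D(Z)={3,4,5,7} D(W)={3,4,5,6,7}: no change => not a revision
Constraint 2 (W + Y = Z) on D(W)={3,4,5,6,7} D(Y)={3,6,7} D(Z)={3,4,5,7}: W {3,4,5,6,7}->{4}; Y {3,6,7}->{3}; Z {3,4,5,7}->{7} => REVISION
Constraint 3 (X < W) on D(X)={3,4,5,6,7} D(W)={4}: X {3,4,5,6,7}->{3} => REVISION
Constraint 4 (X < Y) on D(X)={3} D(Y)={3}: X {3}->{}; Y {3}->{} => REVISION
Total revisions = 3

Answer: 3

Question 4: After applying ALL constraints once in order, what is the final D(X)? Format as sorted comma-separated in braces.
Answer: {}

Derivation:
Constraint 1 (Z != W) on D(Z)={3,4,5,7} D(W)={3,4,5,6,7}: no change
Constraint 2 (W + Y = Z) on D(W)={3,4,5,6,7} D(Y)={3,6,7} D(Z)={3,4,5,7}: W {3,4,5,6,7}->{4}; Y {3,6,7}->{3}; Z {3,4,5,7}->{7}
Constraint 3 (X < W) on D(X)={3,4,5,6,7} D(W)={4}: X {3,4,5,6,7}->{3}
Constraint 4 (X < Y) on D(X)={3} D(Y)={3}: X {3}->{}; Y {3}->{}
So after all 4 constraints: D(X) = {}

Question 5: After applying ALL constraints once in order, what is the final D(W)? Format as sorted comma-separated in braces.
Answer: {4}

Derivation:
Constraint 1 (Z != W) on D(Z)={3,4,5,7} D(W)={3,4,5,6,7}: no change
Constraint 2 (W + Y = Z) on D(W)={3,4,5,6,7} D(Y)={3,6,7} D(Z)={3,4,5,7}: W {3,4,5,6,7}->{4}; Y {3,6,7}->{3}; Z {3,4,5,7}->{7}
Constraint 3 (X < W) on D(X)={3,4,5,6,7} D(W)={4}: X {3,4,5,6,7}->{3}
Constraint 4 (X < Y) on D(X)={3} D(Y)={3}: X {3}->{}; Y {3}->{}
So after all 4 constraints: D(W) = {4}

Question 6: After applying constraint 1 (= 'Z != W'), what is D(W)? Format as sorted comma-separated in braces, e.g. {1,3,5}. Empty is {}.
Constraint 1 (Z != W) on D(Z)={3,4,5,7} D(W)={3,4,5,6,7}: no change
So after constraint 1: D(W) = {3,4,5,6,7}

Answer: {3,4,5,6,7}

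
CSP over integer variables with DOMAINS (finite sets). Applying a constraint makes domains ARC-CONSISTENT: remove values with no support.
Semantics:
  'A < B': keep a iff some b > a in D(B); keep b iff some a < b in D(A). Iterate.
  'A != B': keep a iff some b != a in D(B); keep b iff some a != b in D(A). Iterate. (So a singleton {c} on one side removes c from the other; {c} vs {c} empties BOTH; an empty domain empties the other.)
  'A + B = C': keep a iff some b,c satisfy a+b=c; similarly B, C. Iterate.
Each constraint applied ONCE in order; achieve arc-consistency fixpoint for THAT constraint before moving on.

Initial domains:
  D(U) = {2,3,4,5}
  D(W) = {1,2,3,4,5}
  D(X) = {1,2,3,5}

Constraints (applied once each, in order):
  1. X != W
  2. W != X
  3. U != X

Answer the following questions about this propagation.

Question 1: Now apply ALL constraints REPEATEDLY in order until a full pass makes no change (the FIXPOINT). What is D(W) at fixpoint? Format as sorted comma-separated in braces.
pass 0 (initial): D(W)={1,2,3,4,5}
pass 1: no change
Fixpoint after 1 passes: D(W) = {1,2,3,4,5}

Answer: {1,2,3,4,5}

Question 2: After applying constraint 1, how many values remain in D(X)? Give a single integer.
Answer: 4

Derivation:
Constraint 1 (X != W) on D(X)={1,2,3,5} D(W)={1,2,3,4,5}: no change
So after constraint 1: D(X)={1,2,3,5}, size = 4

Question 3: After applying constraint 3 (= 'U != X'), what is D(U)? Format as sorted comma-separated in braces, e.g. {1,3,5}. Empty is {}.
Answer: {2,3,4,5}

Derivation:
Constraint 1 (X != W) on D(X)={1,2,3,5} D(W)={1,2,3,4,5}: no change
Constraint 2 (W != X) on D(W)={1,2,3,4,5} D(X)={1,2,3,5}: no change
Constraint 3 (U != X) on D(U)={2,3,4,5} D(X)={1,2,3,5}: no change
So after constraint 3: D(U) = {2,3,4,5}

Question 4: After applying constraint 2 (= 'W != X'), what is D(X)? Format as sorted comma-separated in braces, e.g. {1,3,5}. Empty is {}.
Constraint 1 (X != W) on D(X)={1,2,3,5} D(W)={1,2,3,4,5}: no change
Constraint 2 (W != X) on D(W)={1,2,3,4,5} D(X)={1,2,3,5}: no change
So after constraint 2: D(X) = {1,2,3,5}

Answer: {1,2,3,5}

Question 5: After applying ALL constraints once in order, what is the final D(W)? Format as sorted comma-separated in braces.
Constraint 1 (X != W) on D(X)={1,2,3,5} D(W)={1,2,3,4,5}: no change
Constraint 2 (W != X) on D(W)={1,2,3,4,5} D(X)={1,2,3,5}: no change
Constraint 3 (U != X) on D(U)={2,3,4,5} D(X)={1,2,3,5}: no change
So after all 3 constraints: D(W) = {1,2,3,4,5}

Answer: {1,2,3,4,5}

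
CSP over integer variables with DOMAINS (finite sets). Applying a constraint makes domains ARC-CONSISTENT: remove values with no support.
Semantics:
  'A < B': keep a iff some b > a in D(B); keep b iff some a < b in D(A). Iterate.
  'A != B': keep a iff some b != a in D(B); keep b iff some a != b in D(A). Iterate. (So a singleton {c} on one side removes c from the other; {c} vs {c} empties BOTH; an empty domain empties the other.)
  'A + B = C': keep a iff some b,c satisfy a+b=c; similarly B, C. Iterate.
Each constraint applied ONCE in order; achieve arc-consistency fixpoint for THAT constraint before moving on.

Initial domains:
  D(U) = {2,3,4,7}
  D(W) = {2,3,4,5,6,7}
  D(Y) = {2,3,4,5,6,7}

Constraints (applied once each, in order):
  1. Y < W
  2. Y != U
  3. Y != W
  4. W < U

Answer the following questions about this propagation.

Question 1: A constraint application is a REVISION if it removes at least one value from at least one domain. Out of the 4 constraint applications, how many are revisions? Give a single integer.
Constraint 1 (Y < W) on D(Y)={2,3,4,5,6,7} D(W)={2,3,4,5,6,7}: Y {2,3,4,5,6,7}->{2,3,4,5,6}; W {2,3,4,5,6,7}->{3,4,5,6,7} => REVISION
Constraint 2 (Y != U) on D(Y)={2,3,4,5,6} D(U)={2,3,4,7}: no change => not a revision
Constraint 3 (Y != W) on D(Y)={2,3,4,5,6} D(W)={3,4,5,6,7}: no change => not a revision
Constraint 4 (W < U) on D(W)={3,4,5,6,7} D(U)={2,3,4,7}: W {3,4,5,6,7}->{3,4,5,6}; U {2,3,4,7}->{4,7} => REVISION
Total revisions = 2

Answer: 2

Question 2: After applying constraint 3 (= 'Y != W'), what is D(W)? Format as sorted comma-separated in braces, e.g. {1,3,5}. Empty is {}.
Constraint 1 (Y < W) on D(Y)={2,3,4,5,6,7} D(W)={2,3,4,5,6,7}: Y {2,3,4,5,6,7}->{2,3,4,5,6}; W {2,3,4,5,6,7}->{3,4,5,6,7}
Constraint 2 (Y != U) on D(Y)={2,3,4,5,6} D(U)={2,3,4,7}: no change
Constraint 3 (Y != W) on D(Y)={2,3,4,5,6} D(W)={3,4,5,6,7}: no change
So after constraint 3: D(W) = {3,4,5,6,7}

Answer: {3,4,5,6,7}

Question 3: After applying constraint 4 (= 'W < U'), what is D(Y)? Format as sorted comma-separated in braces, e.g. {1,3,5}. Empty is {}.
Answer: {2,3,4,5,6}

Derivation:
Constraint 1 (Y < W) on D(Y)={2,3,4,5,6,7} D(W)={2,3,4,5,6,7}: Y {2,3,4,5,6,7}->{2,3,4,5,6}; W {2,3,4,5,6,7}->{3,4,5,6,7}
Constraint 2 (Y != U) on D(Y)={2,3,4,5,6} D(U)={2,3,4,7}: no change
Constraint 3 (Y != W) on D(Y)={2,3,4,5,6} D(W)={3,4,5,6,7}: no change
Constraint 4 (W < U) on D(W)={3,4,5,6,7} D(U)={2,3,4,7}: W {3,4,5,6,7}->{3,4,5,6}; U {2,3,4,7}->{4,7}
So after constraint 4: D(Y) = {2,3,4,5,6}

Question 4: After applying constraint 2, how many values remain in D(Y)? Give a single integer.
Answer: 5

Derivation:
Constraint 1 (Y < W) on D(Y)={2,3,4,5,6,7} D(W)={2,3,4,5,6,7}: Y {2,3,4,5,6,7}->{2,3,4,5,6}; W {2,3,4,5,6,7}->{3,4,5,6,7}
Constraint 2 (Y != U) on D(Y)={2,3,4,5,6} D(U)={2,3,4,7}: no change
So after constraint 2: D(Y)={2,3,4,5,6}, size = 5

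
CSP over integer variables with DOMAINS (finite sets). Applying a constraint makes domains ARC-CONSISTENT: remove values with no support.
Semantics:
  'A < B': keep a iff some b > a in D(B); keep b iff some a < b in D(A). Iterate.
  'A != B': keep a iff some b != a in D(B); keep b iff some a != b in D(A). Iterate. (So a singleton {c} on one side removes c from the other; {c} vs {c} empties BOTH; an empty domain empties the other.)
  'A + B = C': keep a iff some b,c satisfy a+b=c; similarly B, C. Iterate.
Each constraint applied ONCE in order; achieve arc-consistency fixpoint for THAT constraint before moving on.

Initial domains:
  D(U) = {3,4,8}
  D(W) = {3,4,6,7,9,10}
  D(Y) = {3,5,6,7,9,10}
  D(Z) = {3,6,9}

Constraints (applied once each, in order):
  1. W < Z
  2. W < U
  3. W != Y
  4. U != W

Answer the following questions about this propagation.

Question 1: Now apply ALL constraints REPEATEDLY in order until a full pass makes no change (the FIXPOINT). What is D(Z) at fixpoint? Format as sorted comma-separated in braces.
Answer: {6,9}

Derivation:
pass 0 (initial): D(Z)={3,6,9}
pass 1: U {3,4,8}->{4,8}; W {3,4,6,7,9,10}->{3,4,6,7}; Z {3,6,9}->{6,9}
pass 2: no change
Fixpoint after 2 passes: D(Z) = {6,9}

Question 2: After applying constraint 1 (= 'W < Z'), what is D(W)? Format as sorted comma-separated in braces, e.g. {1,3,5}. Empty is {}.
Constraint 1 (W < Z) on D(W)={3,4,6,7,9,10} D(Z)={3,6,9}: W {3,4,6,7,9,10}->{3,4,6,7}; Z {3,6,9}->{6,9}
So after constraint 1: D(W) = {3,4,6,7}

Answer: {3,4,6,7}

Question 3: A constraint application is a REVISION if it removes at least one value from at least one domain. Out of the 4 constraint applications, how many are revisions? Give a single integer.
Answer: 2

Derivation:
Constraint 1 (W < Z) on D(W)={3,4,6,7,9,10} D(Z)={3,6,9}: W {3,4,6,7,9,10}->{3,4,6,7}; Z {3,6,9}->{6,9} => REVISION
Constraint 2 (W < U) on D(W)={3,4,6,7} D(U)={3,4,8}: U {3,4,8}->{4,8} => REVISION
Constraint 3 (W != Y) on D(W)={3,4,6,7} D(Y)={3,5,6,7,9,10}: no change => not a revision
Constraint 4 (U != W) on D(U)={4,8} D(W)={3,4,6,7}: no change => not a revision
Total revisions = 2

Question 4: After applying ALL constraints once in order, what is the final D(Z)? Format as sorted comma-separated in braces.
Constraint 1 (W < Z) on D(W)={3,4,6,7,9,10} D(Z)={3,6,9}: W {3,4,6,7,9,10}->{3,4,6,7}; Z {3,6,9}->{6,9}
Constraint 2 (W < U) on D(W)={3,4,6,7} D(U)={3,4,8}: U {3,4,8}->{4,8}
Constraint 3 (W != Y) on D(W)={3,4,6,7} D(Y)={3,5,6,7,9,10}: no change
Constraint 4 (U != W) on D(U)={4,8} D(W)={3,4,6,7}: no change
So after all 4 constraints: D(Z) = {6,9}

Answer: {6,9}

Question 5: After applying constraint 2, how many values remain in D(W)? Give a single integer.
Answer: 4

Derivation:
Constraint 1 (W < Z) on D(W)={3,4,6,7,9,10} D(Z)={3,6,9}: W {3,4,6,7,9,10}->{3,4,6,7}; Z {3,6,9}->{6,9}
Constraint 2 (W < U) on D(W)={3,4,6,7} D(U)={3,4,8}: U {3,4,8}->{4,8}
So after constraint 2: D(W)={3,4,6,7}, size = 4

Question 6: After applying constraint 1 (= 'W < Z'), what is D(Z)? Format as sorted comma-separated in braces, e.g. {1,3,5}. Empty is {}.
Answer: {6,9}

Derivation:
Constraint 1 (W < Z) on D(W)={3,4,6,7,9,10} D(Z)={3,6,9}: W {3,4,6,7,9,10}->{3,4,6,7}; Z {3,6,9}->{6,9}
So after constraint 1: D(Z) = {6,9}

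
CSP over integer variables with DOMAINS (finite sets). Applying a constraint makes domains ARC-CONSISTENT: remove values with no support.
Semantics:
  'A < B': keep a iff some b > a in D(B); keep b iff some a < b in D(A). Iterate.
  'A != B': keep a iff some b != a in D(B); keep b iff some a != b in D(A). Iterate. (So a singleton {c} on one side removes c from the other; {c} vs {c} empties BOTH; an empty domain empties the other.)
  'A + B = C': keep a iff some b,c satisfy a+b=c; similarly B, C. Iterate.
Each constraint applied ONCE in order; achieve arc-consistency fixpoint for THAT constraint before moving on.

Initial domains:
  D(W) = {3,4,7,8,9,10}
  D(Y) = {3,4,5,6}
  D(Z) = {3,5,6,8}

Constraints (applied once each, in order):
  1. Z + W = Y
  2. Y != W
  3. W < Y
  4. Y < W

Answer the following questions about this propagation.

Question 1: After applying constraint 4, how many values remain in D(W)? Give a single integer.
Answer: 0

Derivation:
Constraint 1 (Z + W = Y) on D(Z)={3,5,6,8} D(W)={3,4,7,8,9,10} D(Y)={3,4,5,6}: Z {3,5,6,8}->{3}; W {3,4,7,8,9,10}->{3}; Y {3,4,5,6}->{6}
Constraint 2 (Y != W) on D(Y)={6} D(W)={3}: no change
Constraint 3 (W < Y) on D(W)={3} D(Y)={6}: no change
Constraint 4 (Y < W) on D(Y)={6} D(W)={3}: Y {6}->{}; W {3}->{}
So after constraint 4: D(W)={}, size = 0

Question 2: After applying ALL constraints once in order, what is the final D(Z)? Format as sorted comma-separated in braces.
Answer: {3}

Derivation:
Constraint 1 (Z + W = Y) on D(Z)={3,5,6,8} D(W)={3,4,7,8,9,10} D(Y)={3,4,5,6}: Z {3,5,6,8}->{3}; W {3,4,7,8,9,10}->{3}; Y {3,4,5,6}->{6}
Constraint 2 (Y != W) on D(Y)={6} D(W)={3}: no change
Constraint 3 (W < Y) on D(W)={3} D(Y)={6}: no change
Constraint 4 (Y < W) on D(Y)={6} D(W)={3}: Y {6}->{}; W {3}->{}
So after all 4 constraints: D(Z) = {3}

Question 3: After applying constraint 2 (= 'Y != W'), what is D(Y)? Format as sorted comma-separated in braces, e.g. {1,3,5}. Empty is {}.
Constraint 1 (Z + W = Y) on D(Z)={3,5,6,8} D(W)={3,4,7,8,9,10} D(Y)={3,4,5,6}: Z {3,5,6,8}->{3}; W {3,4,7,8,9,10}->{3}; Y {3,4,5,6}->{6}
Constraint 2 (Y != W) on D(Y)={6} D(W)={3}: no change
So after constraint 2: D(Y) = {6}

Answer: {6}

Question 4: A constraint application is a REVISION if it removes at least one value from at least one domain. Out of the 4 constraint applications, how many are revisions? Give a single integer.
Constraint 1 (Z + W = Y) on D(Z)={3,5,6,8} D(W)={3,4,7,8,9,10} D(Y)={3,4,5,6}: Z {3,5,6,8}->{3}; W {3,4,7,8,9,10}->{3}; Y {3,4,5,6}->{6} => REVISION
Constraint 2 (Y != W) on D(Y)={6} D(W)={3}: no change => not a revision
Constraint 3 (W < Y) on D(W)={3} D(Y)={6}: no change => not a revision
Constraint 4 (Y < W) on D(Y)={6} D(W)={3}: Y {6}->{}; W {3}->{} => REVISION
Total revisions = 2

Answer: 2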